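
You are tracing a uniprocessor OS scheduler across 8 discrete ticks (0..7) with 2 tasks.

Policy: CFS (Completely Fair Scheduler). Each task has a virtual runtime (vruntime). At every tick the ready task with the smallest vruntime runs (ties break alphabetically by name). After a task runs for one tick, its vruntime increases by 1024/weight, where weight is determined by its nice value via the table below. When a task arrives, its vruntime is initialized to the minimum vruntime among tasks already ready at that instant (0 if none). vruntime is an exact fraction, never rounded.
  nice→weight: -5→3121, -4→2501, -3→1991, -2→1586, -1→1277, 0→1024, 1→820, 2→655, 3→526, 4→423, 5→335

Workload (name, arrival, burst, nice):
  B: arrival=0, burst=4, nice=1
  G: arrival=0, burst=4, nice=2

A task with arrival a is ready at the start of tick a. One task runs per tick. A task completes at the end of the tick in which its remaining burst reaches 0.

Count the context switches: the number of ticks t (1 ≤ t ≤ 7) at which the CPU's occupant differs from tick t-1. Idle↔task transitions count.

t=0: vr[B=0 G=0] → run B
t=1: vr[B=256/205 G=0] → run G
t=2: vr[B=256/205 G=1024/655] → run B
t=3: vr[B=512/205 G=1024/655] → run G
t=4: vr[B=512/205 G=2048/655] → run B
t=5: vr[B=768/205 G=2048/655] → run G
t=6: vr[B=768/205 G=3072/655] → run B
t=7: vr[G=3072/655] → run G

context switches = 7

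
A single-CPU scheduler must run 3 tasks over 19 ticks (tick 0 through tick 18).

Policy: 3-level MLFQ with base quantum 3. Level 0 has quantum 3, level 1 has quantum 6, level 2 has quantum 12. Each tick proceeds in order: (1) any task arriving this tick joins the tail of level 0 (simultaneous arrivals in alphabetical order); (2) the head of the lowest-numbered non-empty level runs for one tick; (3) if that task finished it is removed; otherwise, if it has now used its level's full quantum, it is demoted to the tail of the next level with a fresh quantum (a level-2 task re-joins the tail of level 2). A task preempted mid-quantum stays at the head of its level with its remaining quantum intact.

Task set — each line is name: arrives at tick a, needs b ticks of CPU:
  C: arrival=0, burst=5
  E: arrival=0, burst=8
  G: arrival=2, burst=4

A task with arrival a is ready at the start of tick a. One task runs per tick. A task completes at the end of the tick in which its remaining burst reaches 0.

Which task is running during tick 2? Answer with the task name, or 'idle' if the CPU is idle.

running at tick 2 = C

t=0: L0/L1/L2 = CE/-/- → run C
t=1: L0/L1/L2 = CE/-/- → run C
t=2: L0/L1/L2 = CEG/-/- → run C
t=3: L0/L1/L2 = EG/C/- → run E
t=4: L0/L1/L2 = EG/C/- → run E
t=5: L0/L1/L2 = EG/C/- → run E
t=6: L0/L1/L2 = G/CE/- → run G
t=7: L0/L1/L2 = G/CE/- → run G
t=8: L0/L1/L2 = G/CE/- → run G
t=9: L0/L1/L2 = -/CEG/- → run C
t=10: L0/L1/L2 = -/CEG/- → run C
t=11: L0/L1/L2 = -/EG/- → run E
t=12: L0/L1/L2 = -/EG/- → run E
t=13: L0/L1/L2 = -/EG/- → run E
t=14: L0/L1/L2 = -/EG/- → run E
t=15: L0/L1/L2 = -/EG/- → run E
t=16: L0/L1/L2 = -/G/- → run G
t=17: (idle)
t=18: (idle)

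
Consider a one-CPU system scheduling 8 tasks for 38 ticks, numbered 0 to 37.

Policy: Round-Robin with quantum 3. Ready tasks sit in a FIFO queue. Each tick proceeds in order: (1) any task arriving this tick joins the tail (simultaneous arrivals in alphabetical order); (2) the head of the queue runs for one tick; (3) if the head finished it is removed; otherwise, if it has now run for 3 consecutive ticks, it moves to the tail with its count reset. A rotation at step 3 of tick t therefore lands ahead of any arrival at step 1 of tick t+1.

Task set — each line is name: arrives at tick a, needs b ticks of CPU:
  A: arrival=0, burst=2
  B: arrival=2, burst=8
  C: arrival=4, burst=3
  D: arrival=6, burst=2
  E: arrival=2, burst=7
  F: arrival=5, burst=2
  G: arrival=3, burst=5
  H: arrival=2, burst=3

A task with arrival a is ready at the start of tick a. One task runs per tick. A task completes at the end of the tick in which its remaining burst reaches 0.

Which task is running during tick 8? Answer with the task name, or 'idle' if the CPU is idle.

running at tick 8 = H

t=0: queue=[A] q_used=0 → run A
t=1: queue=[A] q_used=1 → run A
t=2: queue=[B,E,H] q_used=0 → run B
t=3: queue=[B,E,H,G] q_used=1 → run B
t=4: queue=[B,E,H,G,C] q_used=2 → run B
t=5: queue=[E,H,G,C,B,F] q_used=0 → run E
t=6: queue=[E,H,G,C,B,F,D] q_used=1 → run E
t=7: queue=[E,H,G,C,B,F,D] q_used=2 → run E
t=8: queue=[H,G,C,B,F,D,E] q_used=0 → run H
t=9: queue=[H,G,C,B,F,D,E] q_used=1 → run H
t=10: queue=[H,G,C,B,F,D,E] q_used=2 → run H
t=11: queue=[G,C,B,F,D,E] q_used=0 → run G
t=12: queue=[G,C,B,F,D,E] q_used=1 → run G
t=13: queue=[G,C,B,F,D,E] q_used=2 → run G
t=14: queue=[C,B,F,D,E,G] q_used=0 → run C
t=15: queue=[C,B,F,D,E,G] q_used=1 → run C
t=16: queue=[C,B,F,D,E,G] q_used=2 → run C
t=17: queue=[B,F,D,E,G] q_used=0 → run B
t=18: queue=[B,F,D,E,G] q_used=1 → run B
t=19: queue=[B,F,D,E,G] q_used=2 → run B
t=20: queue=[F,D,E,G,B] q_used=0 → run F
t=21: queue=[F,D,E,G,B] q_used=1 → run F
t=22: queue=[D,E,G,B] q_used=0 → run D
t=23: queue=[D,E,G,B] q_used=1 → run D
t=24: queue=[E,G,B] q_used=0 → run E
t=25: queue=[E,G,B] q_used=1 → run E
t=26: queue=[E,G,B] q_used=2 → run E
t=27: queue=[G,B,E] q_used=0 → run G
t=28: queue=[G,B,E] q_used=1 → run G
t=29: queue=[B,E] q_used=0 → run B
t=30: queue=[B,E] q_used=1 → run B
t=31: queue=[E] q_used=0 → run E
t=32: (idle)
t=33: (idle)
t=34: (idle)
t=35: (idle)
t=36: (idle)
t=37: (idle)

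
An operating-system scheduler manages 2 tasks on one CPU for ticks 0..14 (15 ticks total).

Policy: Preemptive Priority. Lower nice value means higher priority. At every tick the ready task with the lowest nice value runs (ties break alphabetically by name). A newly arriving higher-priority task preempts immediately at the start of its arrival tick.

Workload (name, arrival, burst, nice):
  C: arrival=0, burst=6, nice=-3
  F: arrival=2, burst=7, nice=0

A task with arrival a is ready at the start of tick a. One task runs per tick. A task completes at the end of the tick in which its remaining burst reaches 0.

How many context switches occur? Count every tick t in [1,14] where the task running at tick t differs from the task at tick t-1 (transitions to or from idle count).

t=0: ready={C} → run C
t=1: ready={C} → run C
t=2: ready={C,F} → run C
t=3: ready={C,F} → run C
t=4: ready={C,F} → run C
t=5: ready={C,F} → run C
t=6: ready={F} → run F
t=7: ready={F} → run F
t=8: ready={F} → run F
t=9: ready={F} → run F
t=10: ready={F} → run F
t=11: ready={F} → run F
t=12: ready={F} → run F
t=13: (idle)
t=14: (idle)

context switches = 2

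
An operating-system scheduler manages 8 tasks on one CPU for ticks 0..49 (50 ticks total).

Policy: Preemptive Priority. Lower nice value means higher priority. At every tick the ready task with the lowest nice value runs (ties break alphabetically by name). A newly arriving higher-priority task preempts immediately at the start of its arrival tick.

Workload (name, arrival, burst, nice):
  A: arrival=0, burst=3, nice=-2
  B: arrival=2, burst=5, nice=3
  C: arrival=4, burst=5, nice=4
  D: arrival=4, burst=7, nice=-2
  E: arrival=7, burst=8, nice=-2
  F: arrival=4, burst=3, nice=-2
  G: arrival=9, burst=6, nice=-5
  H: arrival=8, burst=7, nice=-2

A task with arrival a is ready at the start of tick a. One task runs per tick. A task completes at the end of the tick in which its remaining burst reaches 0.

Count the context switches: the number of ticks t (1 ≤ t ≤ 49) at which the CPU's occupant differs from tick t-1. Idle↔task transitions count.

t=0: ready={A} → run A
t=1: ready={A} → run A
t=2: ready={A,B} → run A
t=3: ready={B} → run B
t=4: ready={B,C,D,F} → run D
t=5: ready={B,C,D,F} → run D
t=6: ready={B,C,D,F} → run D
t=7: ready={B,C,D,E,F} → run D
t=8: ready={B,C,D,E,F,H} → run D
t=9: ready={B,C,D,E,F,G,H} → run G
t=10: ready={B,C,D,E,F,G,H} → run G
t=11: ready={B,C,D,E,F,G,H} → run G
t=12: ready={B,C,D,E,F,G,H} → run G
t=13: ready={B,C,D,E,F,G,H} → run G
t=14: ready={B,C,D,E,F,G,H} → run G
t=15: ready={B,C,D,E,F,H} → run D
t=16: ready={B,C,D,E,F,H} → run D
t=17: ready={B,C,E,F,H} → run E
t=18: ready={B,C,E,F,H} → run E
t=19: ready={B,C,E,F,H} → run E
t=20: ready={B,C,E,F,H} → run E
t=21: ready={B,C,E,F,H} → run E
t=22: ready={B,C,E,F,H} → run E
t=23: ready={B,C,E,F,H} → run E
t=24: ready={B,C,E,F,H} → run E
t=25: ready={B,C,F,H} → run F
t=26: ready={B,C,F,H} → run F
t=27: ready={B,C,F,H} → run F
t=28: ready={B,C,H} → run H
t=29: ready={B,C,H} → run H
t=30: ready={B,C,H} → run H
t=31: ready={B,C,H} → run H
t=32: ready={B,C,H} → run H
t=33: ready={B,C,H} → run H
t=34: ready={B,C,H} → run H
t=35: ready={B,C} → run B
t=36: ready={B,C} → run B
t=37: ready={B,C} → run B
t=38: ready={B,C} → run B
t=39: ready={C} → run C
t=40: ready={C} → run C
t=41: ready={C} → run C
t=42: ready={C} → run C
t=43: ready={C} → run C
t=44: (idle)
t=45: (idle)
t=46: (idle)
t=47: (idle)
t=48: (idle)
t=49: (idle)

context switches = 10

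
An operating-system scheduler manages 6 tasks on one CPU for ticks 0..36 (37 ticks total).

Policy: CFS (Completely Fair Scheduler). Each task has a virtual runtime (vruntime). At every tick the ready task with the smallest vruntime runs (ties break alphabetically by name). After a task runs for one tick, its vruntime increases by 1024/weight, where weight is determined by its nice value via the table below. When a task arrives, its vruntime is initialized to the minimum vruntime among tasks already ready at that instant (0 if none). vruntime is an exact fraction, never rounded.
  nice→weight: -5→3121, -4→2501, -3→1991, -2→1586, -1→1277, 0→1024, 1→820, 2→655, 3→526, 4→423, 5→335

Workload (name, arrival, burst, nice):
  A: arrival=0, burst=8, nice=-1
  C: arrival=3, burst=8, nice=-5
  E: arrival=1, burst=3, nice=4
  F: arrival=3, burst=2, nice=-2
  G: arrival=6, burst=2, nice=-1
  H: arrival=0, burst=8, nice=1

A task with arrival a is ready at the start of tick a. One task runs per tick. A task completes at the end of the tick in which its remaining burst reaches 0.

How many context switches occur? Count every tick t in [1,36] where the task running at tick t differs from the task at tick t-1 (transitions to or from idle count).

context switches = 27

t=0: vr[A=0 H=0] → run A
t=1: vr[A=1024/1277 E=0 H=0] → run E
t=2: vr[A=1024/1277 E=1024/423 H=0] → run H
t=3: vr[A=1024/1277 C=1024/1277 E=1024/423 F=1024/1277 H=256/205] → run A
t=4: vr[A=2048/1277 C=1024/1277 E=1024/423 F=1024/1277 H=256/205] → run C
t=5: vr[A=2048/1277 C=4503552/3985517 E=1024/423 F=1024/1277 H=256/205] → run F
t=6: vr[A=2048/1277 C=4503552/3985517 E=1024/423 F=1465856/1012661 G=4503552/3985517 H=256/205] → run C
t=7: vr[A=2048/1277 C=5811200/3985517 E=1024/423 F=1465856/1012661 G=4503552/3985517 H=256/205] → run G
t=8: vr[A=2048/1277 C=5811200/3985517 E=1024/423 F=1465856/1012661 G=7699456/3985517 H=256/205] → run H
t=9: vr[A=2048/1277 C=5811200/3985517 E=1024/423 F=1465856/1012661 G=7699456/3985517 H=512/205] → run F
t=10: vr[A=2048/1277 C=5811200/3985517 E=1024/423 G=7699456/3985517 H=512/205] → run C
t=11: vr[A=2048/1277 C=7118848/3985517 E=1024/423 G=7699456/3985517 H=512/205] → run A
t=12: vr[A=3072/1277 C=7118848/3985517 E=1024/423 G=7699456/3985517 H=512/205] → run C
t=13: vr[A=3072/1277 C=8426496/3985517 E=1024/423 G=7699456/3985517 H=512/205] → run G
t=14: vr[A=3072/1277 C=8426496/3985517 E=1024/423 H=512/205] → run C
t=15: vr[A=3072/1277 C=9734144/3985517 E=1024/423 H=512/205] → run A
t=16: vr[A=4096/1277 C=9734144/3985517 E=1024/423 H=512/205] → run E
t=17: vr[A=4096/1277 C=9734144/3985517 E=2048/423 H=512/205] → run C
t=18: vr[A=4096/1277 C=11041792/3985517 E=2048/423 H=512/205] → run H
t=19: vr[A=4096/1277 C=11041792/3985517 E=2048/423 H=768/205] → run C
t=20: vr[A=4096/1277 C=12349440/3985517 E=2048/423 H=768/205] → run C
t=21: vr[A=4096/1277 E=2048/423 H=768/205] → run A
t=22: vr[A=5120/1277 E=2048/423 H=768/205] → run H
t=23: vr[A=5120/1277 E=2048/423 H=1024/205] → run A
t=24: vr[A=6144/1277 E=2048/423 H=1024/205] → run A
t=25: vr[A=7168/1277 E=2048/423 H=1024/205] → run E
t=26: vr[A=7168/1277 H=1024/205] → run H
t=27: vr[A=7168/1277 H=256/41] → run A
t=28: vr[H=256/41] → run H
t=29: vr[H=1536/205] → run H
t=30: vr[H=1792/205] → run H
t=31: (idle)
t=32: (idle)
t=33: (idle)
t=34: (idle)
t=35: (idle)
t=36: (idle)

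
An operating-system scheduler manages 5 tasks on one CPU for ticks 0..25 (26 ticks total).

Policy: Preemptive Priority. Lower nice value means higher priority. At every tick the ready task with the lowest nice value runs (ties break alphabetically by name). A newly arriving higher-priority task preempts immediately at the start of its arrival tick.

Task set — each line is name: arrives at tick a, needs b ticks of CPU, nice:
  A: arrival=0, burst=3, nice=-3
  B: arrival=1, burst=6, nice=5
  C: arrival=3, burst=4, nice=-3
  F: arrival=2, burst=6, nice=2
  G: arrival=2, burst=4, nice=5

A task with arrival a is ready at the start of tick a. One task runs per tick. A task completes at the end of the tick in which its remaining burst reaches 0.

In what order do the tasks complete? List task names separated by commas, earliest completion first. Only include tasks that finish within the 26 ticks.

completion order = A, C, F, B, G

t=0: ready={A} → run A
t=1: ready={A,B} → run A
t=2: ready={A,B,F,G} → run A
t=3: ready={B,C,F,G} → run C
t=4: ready={B,C,F,G} → run C
t=5: ready={B,C,F,G} → run C
t=6: ready={B,C,F,G} → run C
t=7: ready={B,F,G} → run F
t=8: ready={B,F,G} → run F
t=9: ready={B,F,G} → run F
t=10: ready={B,F,G} → run F
t=11: ready={B,F,G} → run F
t=12: ready={B,F,G} → run F
t=13: ready={B,G} → run B
t=14: ready={B,G} → run B
t=15: ready={B,G} → run B
t=16: ready={B,G} → run B
t=17: ready={B,G} → run B
t=18: ready={B,G} → run B
t=19: ready={G} → run G
t=20: ready={G} → run G
t=21: ready={G} → run G
t=22: ready={G} → run G
t=23: (idle)
t=24: (idle)
t=25: (idle)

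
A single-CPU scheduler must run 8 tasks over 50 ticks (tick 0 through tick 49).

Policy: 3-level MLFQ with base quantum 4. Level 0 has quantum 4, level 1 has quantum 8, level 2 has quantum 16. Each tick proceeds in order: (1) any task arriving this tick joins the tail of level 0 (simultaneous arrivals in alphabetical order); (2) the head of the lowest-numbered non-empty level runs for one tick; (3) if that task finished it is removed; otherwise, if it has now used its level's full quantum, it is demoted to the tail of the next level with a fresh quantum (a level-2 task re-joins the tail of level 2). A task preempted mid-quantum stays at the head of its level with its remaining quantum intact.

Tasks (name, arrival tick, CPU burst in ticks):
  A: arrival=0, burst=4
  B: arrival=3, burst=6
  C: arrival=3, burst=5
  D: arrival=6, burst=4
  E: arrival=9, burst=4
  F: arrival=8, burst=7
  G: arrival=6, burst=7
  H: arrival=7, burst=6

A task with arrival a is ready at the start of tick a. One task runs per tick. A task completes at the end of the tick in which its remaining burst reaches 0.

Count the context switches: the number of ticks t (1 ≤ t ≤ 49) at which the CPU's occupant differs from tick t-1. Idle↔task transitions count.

t=0: L0/L1/L2 = A/-/- → run A
t=1: L0/L1/L2 = A/-/- → run A
t=2: L0/L1/L2 = A/-/- → run A
t=3: L0/L1/L2 = ABC/-/- → run A
t=4: L0/L1/L2 = BC/-/- → run B
t=5: L0/L1/L2 = BC/-/- → run B
t=6: L0/L1/L2 = BCDG/-/- → run B
t=7: L0/L1/L2 = BCDGH/-/- → run B
t=8: L0/L1/L2 = CDGHF/B/- → run C
t=9: L0/L1/L2 = CDGHFE/B/- → run C
t=10: L0/L1/L2 = CDGHFE/B/- → run C
t=11: L0/L1/L2 = CDGHFE/B/- → run C
t=12: L0/L1/L2 = DGHFE/BC/- → run D
t=13: L0/L1/L2 = DGHFE/BC/- → run D
t=14: L0/L1/L2 = DGHFE/BC/- → run D
t=15: L0/L1/L2 = DGHFE/BC/- → run D
t=16: L0/L1/L2 = GHFE/BC/- → run G
t=17: L0/L1/L2 = GHFE/BC/- → run G
t=18: L0/L1/L2 = GHFE/BC/- → run G
t=19: L0/L1/L2 = GHFE/BC/- → run G
t=20: L0/L1/L2 = HFE/BCG/- → run H
t=21: L0/L1/L2 = HFE/BCG/- → run H
t=22: L0/L1/L2 = HFE/BCG/- → run H
t=23: L0/L1/L2 = HFE/BCG/- → run H
t=24: L0/L1/L2 = FE/BCGH/- → run F
t=25: L0/L1/L2 = FE/BCGH/- → run F
t=26: L0/L1/L2 = FE/BCGH/- → run F
t=27: L0/L1/L2 = FE/BCGH/- → run F
t=28: L0/L1/L2 = E/BCGHF/- → run E
t=29: L0/L1/L2 = E/BCGHF/- → run E
t=30: L0/L1/L2 = E/BCGHF/- → run E
t=31: L0/L1/L2 = E/BCGHF/- → run E
t=32: L0/L1/L2 = -/BCGHF/- → run B
t=33: L0/L1/L2 = -/BCGHF/- → run B
t=34: L0/L1/L2 = -/CGHF/- → run C
t=35: L0/L1/L2 = -/GHF/- → run G
t=36: L0/L1/L2 = -/GHF/- → run G
t=37: L0/L1/L2 = -/GHF/- → run G
t=38: L0/L1/L2 = -/HF/- → run H
t=39: L0/L1/L2 = -/HF/- → run H
t=40: L0/L1/L2 = -/F/- → run F
t=41: L0/L1/L2 = -/F/- → run F
t=42: L0/L1/L2 = -/F/- → run F
t=43: (idle)
t=44: (idle)
t=45: (idle)
t=46: (idle)
t=47: (idle)
t=48: (idle)
t=49: (idle)

context switches = 13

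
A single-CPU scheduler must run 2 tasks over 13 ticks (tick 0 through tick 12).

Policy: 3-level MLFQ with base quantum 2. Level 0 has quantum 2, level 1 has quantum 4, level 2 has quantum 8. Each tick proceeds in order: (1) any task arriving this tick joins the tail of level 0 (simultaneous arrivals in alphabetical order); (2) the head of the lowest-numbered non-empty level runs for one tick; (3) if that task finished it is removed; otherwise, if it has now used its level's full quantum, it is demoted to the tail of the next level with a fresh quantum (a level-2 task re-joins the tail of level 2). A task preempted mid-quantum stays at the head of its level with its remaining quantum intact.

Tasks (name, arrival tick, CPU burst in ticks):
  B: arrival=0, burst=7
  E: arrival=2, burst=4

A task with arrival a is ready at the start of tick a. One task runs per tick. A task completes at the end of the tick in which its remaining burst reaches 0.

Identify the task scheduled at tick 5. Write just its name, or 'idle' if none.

running at tick 5 = B

t=0: L0/L1/L2 = B/-/- → run B
t=1: L0/L1/L2 = B/-/- → run B
t=2: L0/L1/L2 = E/B/- → run E
t=3: L0/L1/L2 = E/B/- → run E
t=4: L0/L1/L2 = -/BE/- → run B
t=5: L0/L1/L2 = -/BE/- → run B
t=6: L0/L1/L2 = -/BE/- → run B
t=7: L0/L1/L2 = -/BE/- → run B
t=8: L0/L1/L2 = -/E/B → run E
t=9: L0/L1/L2 = -/E/B → run E
t=10: L0/L1/L2 = -/-/B → run B
t=11: (idle)
t=12: (idle)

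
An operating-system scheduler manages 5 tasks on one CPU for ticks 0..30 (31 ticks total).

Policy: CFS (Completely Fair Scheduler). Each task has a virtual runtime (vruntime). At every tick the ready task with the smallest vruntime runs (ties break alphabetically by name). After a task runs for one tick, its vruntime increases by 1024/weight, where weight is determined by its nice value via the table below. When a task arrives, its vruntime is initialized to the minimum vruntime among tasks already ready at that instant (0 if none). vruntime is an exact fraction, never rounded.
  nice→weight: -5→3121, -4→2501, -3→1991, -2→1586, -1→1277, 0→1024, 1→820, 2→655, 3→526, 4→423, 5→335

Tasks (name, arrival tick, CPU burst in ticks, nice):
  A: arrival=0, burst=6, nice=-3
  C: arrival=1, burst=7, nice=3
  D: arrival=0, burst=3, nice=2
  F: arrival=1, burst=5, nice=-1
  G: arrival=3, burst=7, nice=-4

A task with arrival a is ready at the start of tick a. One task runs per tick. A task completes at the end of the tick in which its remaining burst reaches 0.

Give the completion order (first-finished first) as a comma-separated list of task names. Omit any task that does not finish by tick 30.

completion order = G, A, D, F, C

t=0: vr[A=0 D=0] → run A
t=1: vr[A=1024/1991 C=0 D=0 F=0] → run C
t=2: vr[A=1024/1991 C=512/263 D=0 F=0] → run D
t=3: vr[A=1024/1991 C=512/263 D=1024/655 F=0 G=0] → run F
t=4: vr[A=1024/1991 C=512/263 D=1024/655 F=1024/1277 G=0] → run G
t=5: vr[A=1024/1991 C=512/263 D=1024/655 F=1024/1277 G=1024/2501] → run G
t=6: vr[A=1024/1991 C=512/263 D=1024/655 F=1024/1277 G=2048/2501] → run A
t=7: vr[A=2048/1991 C=512/263 D=1024/655 F=1024/1277 G=2048/2501] → run F
t=8: vr[A=2048/1991 C=512/263 D=1024/655 F=2048/1277 G=2048/2501] → run G
t=9: vr[A=2048/1991 C=512/263 D=1024/655 F=2048/1277 G=3072/2501] → run A
t=10: vr[A=3072/1991 C=512/263 D=1024/655 F=2048/1277 G=3072/2501] → run G
t=11: vr[A=3072/1991 C=512/263 D=1024/655 F=2048/1277 G=4096/2501] → run A
t=12: vr[A=4096/1991 C=512/263 D=1024/655 F=2048/1277 G=4096/2501] → run D
t=13: vr[A=4096/1991 C=512/263 D=2048/655 F=2048/1277 G=4096/2501] → run F
t=14: vr[A=4096/1991 C=512/263 D=2048/655 F=3072/1277 G=4096/2501] → run G
t=15: vr[A=4096/1991 C=512/263 D=2048/655 F=3072/1277 G=5120/2501] → run C
t=16: vr[A=4096/1991 C=1024/263 D=2048/655 F=3072/1277 G=5120/2501] → run G
t=17: vr[A=4096/1991 C=1024/263 D=2048/655 F=3072/1277 G=6144/2501] → run A
t=18: vr[A=5120/1991 C=1024/263 D=2048/655 F=3072/1277 G=6144/2501] → run F
t=19: vr[A=5120/1991 C=1024/263 D=2048/655 F=4096/1277 G=6144/2501] → run G
t=20: vr[A=5120/1991 C=1024/263 D=2048/655 F=4096/1277] → run A
t=21: vr[C=1024/263 D=2048/655 F=4096/1277] → run D
t=22: vr[C=1024/263 F=4096/1277] → run F
t=23: vr[C=1024/263] → run C
t=24: vr[C=1536/263] → run C
t=25: vr[C=2048/263] → run C
t=26: vr[C=2560/263] → run C
t=27: vr[C=3072/263] → run C
t=28: (idle)
t=29: (idle)
t=30: (idle)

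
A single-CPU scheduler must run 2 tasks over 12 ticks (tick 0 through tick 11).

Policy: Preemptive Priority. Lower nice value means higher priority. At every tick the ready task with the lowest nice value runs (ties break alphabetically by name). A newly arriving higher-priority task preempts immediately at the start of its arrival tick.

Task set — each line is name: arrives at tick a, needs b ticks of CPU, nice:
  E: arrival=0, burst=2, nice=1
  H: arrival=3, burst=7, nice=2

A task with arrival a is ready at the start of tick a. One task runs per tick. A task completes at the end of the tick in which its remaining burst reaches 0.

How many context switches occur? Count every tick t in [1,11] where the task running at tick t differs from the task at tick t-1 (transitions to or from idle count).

t=0: ready={E} → run E
t=1: ready={E} → run E
t=2: (idle)
t=3: ready={H} → run H
t=4: ready={H} → run H
t=5: ready={H} → run H
t=6: ready={H} → run H
t=7: ready={H} → run H
t=8: ready={H} → run H
t=9: ready={H} → run H
t=10: (idle)
t=11: (idle)

context switches = 3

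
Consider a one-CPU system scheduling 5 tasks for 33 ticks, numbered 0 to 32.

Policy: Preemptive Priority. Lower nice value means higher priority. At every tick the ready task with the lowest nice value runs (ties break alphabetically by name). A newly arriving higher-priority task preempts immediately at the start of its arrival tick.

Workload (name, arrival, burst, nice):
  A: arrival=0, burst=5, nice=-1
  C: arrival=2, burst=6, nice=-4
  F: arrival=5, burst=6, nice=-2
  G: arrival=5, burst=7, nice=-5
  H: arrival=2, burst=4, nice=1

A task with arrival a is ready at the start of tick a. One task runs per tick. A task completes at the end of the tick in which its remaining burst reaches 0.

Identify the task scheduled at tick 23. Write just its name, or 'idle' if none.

running at tick 23 = A

t=0: ready={A} → run A
t=1: ready={A} → run A
t=2: ready={A,C,H} → run C
t=3: ready={A,C,H} → run C
t=4: ready={A,C,H} → run C
t=5: ready={A,C,F,G,H} → run G
t=6: ready={A,C,F,G,H} → run G
t=7: ready={A,C,F,G,H} → run G
t=8: ready={A,C,F,G,H} → run G
t=9: ready={A,C,F,G,H} → run G
t=10: ready={A,C,F,G,H} → run G
t=11: ready={A,C,F,G,H} → run G
t=12: ready={A,C,F,H} → run C
t=13: ready={A,C,F,H} → run C
t=14: ready={A,C,F,H} → run C
t=15: ready={A,F,H} → run F
t=16: ready={A,F,H} → run F
t=17: ready={A,F,H} → run F
t=18: ready={A,F,H} → run F
t=19: ready={A,F,H} → run F
t=20: ready={A,F,H} → run F
t=21: ready={A,H} → run A
t=22: ready={A,H} → run A
t=23: ready={A,H} → run A
t=24: ready={H} → run H
t=25: ready={H} → run H
t=26: ready={H} → run H
t=27: ready={H} → run H
t=28: (idle)
t=29: (idle)
t=30: (idle)
t=31: (idle)
t=32: (idle)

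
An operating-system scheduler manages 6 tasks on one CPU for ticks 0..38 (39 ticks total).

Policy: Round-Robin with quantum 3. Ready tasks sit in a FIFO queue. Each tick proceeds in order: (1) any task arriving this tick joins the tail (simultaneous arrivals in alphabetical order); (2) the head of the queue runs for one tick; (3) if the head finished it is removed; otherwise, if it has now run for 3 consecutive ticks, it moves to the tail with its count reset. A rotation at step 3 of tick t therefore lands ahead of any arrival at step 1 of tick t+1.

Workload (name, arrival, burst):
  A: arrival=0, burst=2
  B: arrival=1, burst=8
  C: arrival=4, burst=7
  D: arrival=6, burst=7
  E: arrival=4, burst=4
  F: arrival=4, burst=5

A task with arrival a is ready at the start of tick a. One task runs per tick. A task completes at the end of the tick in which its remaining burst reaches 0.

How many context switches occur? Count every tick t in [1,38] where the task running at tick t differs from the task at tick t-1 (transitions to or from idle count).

t=0: queue=[A] q_used=0 → run A
t=1: queue=[A,B] q_used=1 → run A
t=2: queue=[B] q_used=0 → run B
t=3: queue=[B] q_used=1 → run B
t=4: queue=[B,C,E,F] q_used=2 → run B
t=5: queue=[C,E,F,B] q_used=0 → run C
t=6: queue=[C,E,F,B,D] q_used=1 → run C
t=7: queue=[C,E,F,B,D] q_used=2 → run C
t=8: queue=[E,F,B,D,C] q_used=0 → run E
t=9: queue=[E,F,B,D,C] q_used=1 → run E
t=10: queue=[E,F,B,D,C] q_used=2 → run E
t=11: queue=[F,B,D,C,E] q_used=0 → run F
t=12: queue=[F,B,D,C,E] q_used=1 → run F
t=13: queue=[F,B,D,C,E] q_used=2 → run F
t=14: queue=[B,D,C,E,F] q_used=0 → run B
t=15: queue=[B,D,C,E,F] q_used=1 → run B
t=16: queue=[B,D,C,E,F] q_used=2 → run B
t=17: queue=[D,C,E,F,B] q_used=0 → run D
t=18: queue=[D,C,E,F,B] q_used=1 → run D
t=19: queue=[D,C,E,F,B] q_used=2 → run D
t=20: queue=[C,E,F,B,D] q_used=0 → run C
t=21: queue=[C,E,F,B,D] q_used=1 → run C
t=22: queue=[C,E,F,B,D] q_used=2 → run C
t=23: queue=[E,F,B,D,C] q_used=0 → run E
t=24: queue=[F,B,D,C] q_used=0 → run F
t=25: queue=[F,B,D,C] q_used=1 → run F
t=26: queue=[B,D,C] q_used=0 → run B
t=27: queue=[B,D,C] q_used=1 → run B
t=28: queue=[D,C] q_used=0 → run D
t=29: queue=[D,C] q_used=1 → run D
t=30: queue=[D,C] q_used=2 → run D
t=31: queue=[C,D] q_used=0 → run C
t=32: queue=[D] q_used=0 → run D
t=33: (idle)
t=34: (idle)
t=35: (idle)
t=36: (idle)
t=37: (idle)
t=38: (idle)

context switches = 14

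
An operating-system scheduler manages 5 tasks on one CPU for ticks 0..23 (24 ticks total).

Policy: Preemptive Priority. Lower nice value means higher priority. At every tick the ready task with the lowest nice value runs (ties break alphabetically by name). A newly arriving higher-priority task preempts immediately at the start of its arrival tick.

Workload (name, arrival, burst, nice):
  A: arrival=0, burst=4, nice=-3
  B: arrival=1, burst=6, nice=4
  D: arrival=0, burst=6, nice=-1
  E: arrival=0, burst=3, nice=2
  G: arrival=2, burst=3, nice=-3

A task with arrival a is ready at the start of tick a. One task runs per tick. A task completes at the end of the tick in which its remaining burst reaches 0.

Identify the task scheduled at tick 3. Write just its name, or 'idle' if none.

running at tick 3 = A

t=0: ready={A,D,E} → run A
t=1: ready={A,B,D,E} → run A
t=2: ready={A,B,D,E,G} → run A
t=3: ready={A,B,D,E,G} → run A
t=4: ready={B,D,E,G} → run G
t=5: ready={B,D,E,G} → run G
t=6: ready={B,D,E,G} → run G
t=7: ready={B,D,E} → run D
t=8: ready={B,D,E} → run D
t=9: ready={B,D,E} → run D
t=10: ready={B,D,E} → run D
t=11: ready={B,D,E} → run D
t=12: ready={B,D,E} → run D
t=13: ready={B,E} → run E
t=14: ready={B,E} → run E
t=15: ready={B,E} → run E
t=16: ready={B} → run B
t=17: ready={B} → run B
t=18: ready={B} → run B
t=19: ready={B} → run B
t=20: ready={B} → run B
t=21: ready={B} → run B
t=22: (idle)
t=23: (idle)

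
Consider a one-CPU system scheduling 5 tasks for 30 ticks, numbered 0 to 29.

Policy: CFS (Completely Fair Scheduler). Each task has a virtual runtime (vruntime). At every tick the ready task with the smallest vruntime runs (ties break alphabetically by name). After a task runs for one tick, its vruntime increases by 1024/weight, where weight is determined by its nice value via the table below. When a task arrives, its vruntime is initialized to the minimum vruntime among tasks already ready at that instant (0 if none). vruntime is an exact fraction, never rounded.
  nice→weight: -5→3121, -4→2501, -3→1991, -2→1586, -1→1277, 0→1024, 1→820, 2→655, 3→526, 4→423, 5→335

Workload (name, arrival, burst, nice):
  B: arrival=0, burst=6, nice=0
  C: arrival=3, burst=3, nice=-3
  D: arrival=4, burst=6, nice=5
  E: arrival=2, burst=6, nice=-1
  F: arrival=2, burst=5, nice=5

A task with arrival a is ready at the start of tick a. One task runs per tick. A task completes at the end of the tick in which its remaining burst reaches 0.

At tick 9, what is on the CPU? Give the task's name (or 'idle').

running at tick 9 = B

t=0: vr[B=0] → run B
t=1: vr[B=1] → run B
t=2: vr[B=2 E=2 F=2] → run B
t=3: vr[B=3 C=2 E=2 F=2] → run C
t=4: vr[B=3 C=5006/1991 D=2 E=2 F=2] → run D
t=5: vr[B=3 C=5006/1991 D=1694/335 E=2 F=2] → run E
t=6: vr[B=3 C=5006/1991 D=1694/335 E=3578/1277 F=2] → run F
t=7: vr[B=3 C=5006/1991 D=1694/335 E=3578/1277 F=1694/335] → run C
t=8: vr[B=3 C=6030/1991 D=1694/335 E=3578/1277 F=1694/335] → run E
t=9: vr[B=3 C=6030/1991 D=1694/335 E=4602/1277 F=1694/335] → run B
t=10: vr[B=4 C=6030/1991 D=1694/335 E=4602/1277 F=1694/335] → run C
t=11: vr[B=4 D=1694/335 E=4602/1277 F=1694/335] → run E
t=12: vr[B=4 D=1694/335 E=5626/1277 F=1694/335] → run B
t=13: vr[B=5 D=1694/335 E=5626/1277 F=1694/335] → run E
t=14: vr[B=5 D=1694/335 E=6650/1277 F=1694/335] → run B
t=15: vr[D=1694/335 E=6650/1277 F=1694/335] → run D
t=16: vr[D=2718/335 E=6650/1277 F=1694/335] → run F
t=17: vr[D=2718/335 E=6650/1277 F=2718/335] → run E
t=18: vr[D=2718/335 E=7674/1277 F=2718/335] → run E
t=19: vr[D=2718/335 F=2718/335] → run D
t=20: vr[D=3742/335 F=2718/335] → run F
t=21: vr[D=3742/335 F=3742/335] → run D
t=22: vr[D=4766/335 F=3742/335] → run F
t=23: vr[D=4766/335 F=4766/335] → run D
t=24: vr[D=1158/67 F=4766/335] → run F
t=25: vr[D=1158/67] → run D
t=26: (idle)
t=27: (idle)
t=28: (idle)
t=29: (idle)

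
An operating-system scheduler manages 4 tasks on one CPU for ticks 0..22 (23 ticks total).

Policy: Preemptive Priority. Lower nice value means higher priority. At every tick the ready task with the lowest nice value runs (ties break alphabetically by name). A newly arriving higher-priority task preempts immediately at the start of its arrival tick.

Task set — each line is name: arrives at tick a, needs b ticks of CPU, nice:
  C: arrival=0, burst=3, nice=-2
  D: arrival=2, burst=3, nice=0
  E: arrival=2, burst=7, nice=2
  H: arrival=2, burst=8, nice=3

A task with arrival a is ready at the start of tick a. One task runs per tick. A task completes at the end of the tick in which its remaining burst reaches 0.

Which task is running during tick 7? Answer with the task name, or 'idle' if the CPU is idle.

running at tick 7 = E

t=0: ready={C} → run C
t=1: ready={C} → run C
t=2: ready={C,D,E,H} → run C
t=3: ready={D,E,H} → run D
t=4: ready={D,E,H} → run D
t=5: ready={D,E,H} → run D
t=6: ready={E,H} → run E
t=7: ready={E,H} → run E
t=8: ready={E,H} → run E
t=9: ready={E,H} → run E
t=10: ready={E,H} → run E
t=11: ready={E,H} → run E
t=12: ready={E,H} → run E
t=13: ready={H} → run H
t=14: ready={H} → run H
t=15: ready={H} → run H
t=16: ready={H} → run H
t=17: ready={H} → run H
t=18: ready={H} → run H
t=19: ready={H} → run H
t=20: ready={H} → run H
t=21: (idle)
t=22: (idle)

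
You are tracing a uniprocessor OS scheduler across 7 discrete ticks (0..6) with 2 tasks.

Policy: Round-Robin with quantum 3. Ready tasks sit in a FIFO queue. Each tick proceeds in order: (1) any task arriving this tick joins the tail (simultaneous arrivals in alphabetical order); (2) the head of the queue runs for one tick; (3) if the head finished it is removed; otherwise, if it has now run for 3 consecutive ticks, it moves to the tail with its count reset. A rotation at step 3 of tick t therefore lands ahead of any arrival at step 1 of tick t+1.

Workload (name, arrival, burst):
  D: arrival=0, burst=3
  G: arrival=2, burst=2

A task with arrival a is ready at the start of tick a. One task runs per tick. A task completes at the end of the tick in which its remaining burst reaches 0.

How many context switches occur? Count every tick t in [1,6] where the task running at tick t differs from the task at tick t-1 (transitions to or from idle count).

t=0: queue=[D] q_used=0 → run D
t=1: queue=[D] q_used=1 → run D
t=2: queue=[D,G] q_used=2 → run D
t=3: queue=[G] q_used=0 → run G
t=4: queue=[G] q_used=1 → run G
t=5: (idle)
t=6: (idle)

context switches = 2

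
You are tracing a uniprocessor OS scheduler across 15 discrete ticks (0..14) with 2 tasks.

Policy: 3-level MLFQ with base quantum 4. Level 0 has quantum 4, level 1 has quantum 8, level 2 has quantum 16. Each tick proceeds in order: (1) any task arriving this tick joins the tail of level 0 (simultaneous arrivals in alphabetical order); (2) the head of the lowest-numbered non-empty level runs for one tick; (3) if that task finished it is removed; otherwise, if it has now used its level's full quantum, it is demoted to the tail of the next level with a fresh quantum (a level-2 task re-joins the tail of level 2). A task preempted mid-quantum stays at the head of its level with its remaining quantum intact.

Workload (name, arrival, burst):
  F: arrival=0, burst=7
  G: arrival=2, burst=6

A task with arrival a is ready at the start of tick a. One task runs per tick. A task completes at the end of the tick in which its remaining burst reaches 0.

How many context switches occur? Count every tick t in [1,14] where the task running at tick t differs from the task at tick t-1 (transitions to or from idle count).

context switches = 4

t=0: L0/L1/L2 = F/-/- → run F
t=1: L0/L1/L2 = F/-/- → run F
t=2: L0/L1/L2 = FG/-/- → run F
t=3: L0/L1/L2 = FG/-/- → run F
t=4: L0/L1/L2 = G/F/- → run G
t=5: L0/L1/L2 = G/F/- → run G
t=6: L0/L1/L2 = G/F/- → run G
t=7: L0/L1/L2 = G/F/- → run G
t=8: L0/L1/L2 = -/FG/- → run F
t=9: L0/L1/L2 = -/FG/- → run F
t=10: L0/L1/L2 = -/FG/- → run F
t=11: L0/L1/L2 = -/G/- → run G
t=12: L0/L1/L2 = -/G/- → run G
t=13: (idle)
t=14: (idle)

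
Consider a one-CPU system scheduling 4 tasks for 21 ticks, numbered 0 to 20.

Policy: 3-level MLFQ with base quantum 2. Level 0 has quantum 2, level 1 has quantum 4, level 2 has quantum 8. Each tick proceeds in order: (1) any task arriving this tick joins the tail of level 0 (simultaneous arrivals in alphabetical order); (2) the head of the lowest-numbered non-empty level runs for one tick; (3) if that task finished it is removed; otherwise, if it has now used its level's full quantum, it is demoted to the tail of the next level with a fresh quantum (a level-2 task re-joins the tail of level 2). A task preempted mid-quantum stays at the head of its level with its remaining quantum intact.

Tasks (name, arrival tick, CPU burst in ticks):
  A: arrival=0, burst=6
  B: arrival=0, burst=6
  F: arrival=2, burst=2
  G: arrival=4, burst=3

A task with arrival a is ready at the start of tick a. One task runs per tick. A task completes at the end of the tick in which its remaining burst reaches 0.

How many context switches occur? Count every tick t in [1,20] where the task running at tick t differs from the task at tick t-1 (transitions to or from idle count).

context switches = 7

t=0: L0/L1/L2 = AB/-/- → run A
t=1: L0/L1/L2 = AB/-/- → run A
t=2: L0/L1/L2 = BF/A/- → run B
t=3: L0/L1/L2 = BF/A/- → run B
t=4: L0/L1/L2 = FG/AB/- → run F
t=5: L0/L1/L2 = FG/AB/- → run F
t=6: L0/L1/L2 = G/AB/- → run G
t=7: L0/L1/L2 = G/AB/- → run G
t=8: L0/L1/L2 = -/ABG/- → run A
t=9: L0/L1/L2 = -/ABG/- → run A
t=10: L0/L1/L2 = -/ABG/- → run A
t=11: L0/L1/L2 = -/ABG/- → run A
t=12: L0/L1/L2 = -/BG/- → run B
t=13: L0/L1/L2 = -/BG/- → run B
t=14: L0/L1/L2 = -/BG/- → run B
t=15: L0/L1/L2 = -/BG/- → run B
t=16: L0/L1/L2 = -/G/- → run G
t=17: (idle)
t=18: (idle)
t=19: (idle)
t=20: (idle)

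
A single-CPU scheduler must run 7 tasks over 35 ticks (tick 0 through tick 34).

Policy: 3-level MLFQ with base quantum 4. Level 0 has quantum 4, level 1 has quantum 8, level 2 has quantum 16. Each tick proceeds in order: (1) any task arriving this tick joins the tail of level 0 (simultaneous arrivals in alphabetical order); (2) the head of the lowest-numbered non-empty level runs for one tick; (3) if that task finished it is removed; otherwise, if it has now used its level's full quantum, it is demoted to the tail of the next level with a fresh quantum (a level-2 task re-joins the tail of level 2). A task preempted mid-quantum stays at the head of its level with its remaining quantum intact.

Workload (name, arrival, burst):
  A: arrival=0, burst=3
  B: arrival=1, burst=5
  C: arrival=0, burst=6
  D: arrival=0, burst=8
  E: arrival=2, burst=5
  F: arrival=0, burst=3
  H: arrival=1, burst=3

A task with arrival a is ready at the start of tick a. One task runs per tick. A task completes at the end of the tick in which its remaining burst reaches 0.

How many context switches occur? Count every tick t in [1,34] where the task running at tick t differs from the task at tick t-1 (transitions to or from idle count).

t=0: L0/L1/L2 = ACDF/-/- → run A
t=1: L0/L1/L2 = ACDFBH/-/- → run A
t=2: L0/L1/L2 = ACDFBHE/-/- → run A
t=3: L0/L1/L2 = CDFBHE/-/- → run C
t=4: L0/L1/L2 = CDFBHE/-/- → run C
t=5: L0/L1/L2 = CDFBHE/-/- → run C
t=6: L0/L1/L2 = CDFBHE/-/- → run C
t=7: L0/L1/L2 = DFBHE/C/- → run D
t=8: L0/L1/L2 = DFBHE/C/- → run D
t=9: L0/L1/L2 = DFBHE/C/- → run D
t=10: L0/L1/L2 = DFBHE/C/- → run D
t=11: L0/L1/L2 = FBHE/CD/- → run F
t=12: L0/L1/L2 = FBHE/CD/- → run F
t=13: L0/L1/L2 = FBHE/CD/- → run F
t=14: L0/L1/L2 = BHE/CD/- → run B
t=15: L0/L1/L2 = BHE/CD/- → run B
t=16: L0/L1/L2 = BHE/CD/- → run B
t=17: L0/L1/L2 = BHE/CD/- → run B
t=18: L0/L1/L2 = HE/CDB/- → run H
t=19: L0/L1/L2 = HE/CDB/- → run H
t=20: L0/L1/L2 = HE/CDB/- → run H
t=21: L0/L1/L2 = E/CDB/- → run E
t=22: L0/L1/L2 = E/CDB/- → run E
t=23: L0/L1/L2 = E/CDB/- → run E
t=24: L0/L1/L2 = E/CDB/- → run E
t=25: L0/L1/L2 = -/CDBE/- → run C
t=26: L0/L1/L2 = -/CDBE/- → run C
t=27: L0/L1/L2 = -/DBE/- → run D
t=28: L0/L1/L2 = -/DBE/- → run D
t=29: L0/L1/L2 = -/DBE/- → run D
t=30: L0/L1/L2 = -/DBE/- → run D
t=31: L0/L1/L2 = -/BE/- → run B
t=32: L0/L1/L2 = -/E/- → run E
t=33: (idle)
t=34: (idle)

context switches = 11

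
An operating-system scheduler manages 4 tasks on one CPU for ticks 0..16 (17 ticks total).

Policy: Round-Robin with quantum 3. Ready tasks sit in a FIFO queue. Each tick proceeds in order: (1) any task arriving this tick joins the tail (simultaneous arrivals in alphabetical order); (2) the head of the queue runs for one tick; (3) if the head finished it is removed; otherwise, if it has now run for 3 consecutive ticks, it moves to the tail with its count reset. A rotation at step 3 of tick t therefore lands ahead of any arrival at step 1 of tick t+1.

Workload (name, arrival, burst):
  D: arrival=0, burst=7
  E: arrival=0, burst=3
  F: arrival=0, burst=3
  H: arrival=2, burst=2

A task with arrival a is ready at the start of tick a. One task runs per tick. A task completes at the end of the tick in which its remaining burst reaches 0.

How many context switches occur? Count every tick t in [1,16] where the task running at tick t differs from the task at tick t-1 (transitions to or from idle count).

context switches = 5

t=0: queue=[D,E,F] q_used=0 → run D
t=1: queue=[D,E,F] q_used=1 → run D
t=2: queue=[D,E,F,H] q_used=2 → run D
t=3: queue=[E,F,H,D] q_used=0 → run E
t=4: queue=[E,F,H,D] q_used=1 → run E
t=5: queue=[E,F,H,D] q_used=2 → run E
t=6: queue=[F,H,D] q_used=0 → run F
t=7: queue=[F,H,D] q_used=1 → run F
t=8: queue=[F,H,D] q_used=2 → run F
t=9: queue=[H,D] q_used=0 → run H
t=10: queue=[H,D] q_used=1 → run H
t=11: queue=[D] q_used=0 → run D
t=12: queue=[D] q_used=1 → run D
t=13: queue=[D] q_used=2 → run D
t=14: queue=[D] q_used=0 → run D
t=15: (idle)
t=16: (idle)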